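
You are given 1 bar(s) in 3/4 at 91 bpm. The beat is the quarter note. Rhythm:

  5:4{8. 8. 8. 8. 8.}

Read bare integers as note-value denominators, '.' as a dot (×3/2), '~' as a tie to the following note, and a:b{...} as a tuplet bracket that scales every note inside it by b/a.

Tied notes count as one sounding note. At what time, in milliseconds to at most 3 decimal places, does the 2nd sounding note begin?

note 2 onset = 3/5b = 395.604ms

1. 0.0ms @ 0 + 395.604ms (3/5)
2. 395.604ms @ 3/5 + 395.604ms (3/5)
3. 791.209ms @ 6/5 + 395.604ms (3/5)
4. 1186.813ms @ 9/5 + 395.604ms (3/5)
5. 1582.418ms @ 12/5 + 395.604ms (3/5)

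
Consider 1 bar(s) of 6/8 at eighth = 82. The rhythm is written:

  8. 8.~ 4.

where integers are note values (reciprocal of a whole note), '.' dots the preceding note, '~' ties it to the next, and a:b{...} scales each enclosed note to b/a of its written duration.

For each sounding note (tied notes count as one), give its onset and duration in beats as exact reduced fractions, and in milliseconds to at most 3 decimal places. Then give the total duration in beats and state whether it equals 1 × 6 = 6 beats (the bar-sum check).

1) 0.0ms=0b +1097.561ms=3/2b
2) 1097.561ms=3/2b +3292.683ms=9/2b
Σ=6b of 6 (82bpm 6/8) — PASS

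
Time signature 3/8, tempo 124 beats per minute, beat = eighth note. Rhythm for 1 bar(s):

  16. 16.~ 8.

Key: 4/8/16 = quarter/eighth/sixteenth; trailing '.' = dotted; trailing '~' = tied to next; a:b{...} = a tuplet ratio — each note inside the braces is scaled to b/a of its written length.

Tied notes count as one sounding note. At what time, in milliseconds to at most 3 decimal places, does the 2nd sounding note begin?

1. 0.0ms @ 0 + 362.903ms (3/4)
2. 362.903ms @ 3/4 + 1088.71ms (9/4)

note 2 onset = 3/4b = 362.903ms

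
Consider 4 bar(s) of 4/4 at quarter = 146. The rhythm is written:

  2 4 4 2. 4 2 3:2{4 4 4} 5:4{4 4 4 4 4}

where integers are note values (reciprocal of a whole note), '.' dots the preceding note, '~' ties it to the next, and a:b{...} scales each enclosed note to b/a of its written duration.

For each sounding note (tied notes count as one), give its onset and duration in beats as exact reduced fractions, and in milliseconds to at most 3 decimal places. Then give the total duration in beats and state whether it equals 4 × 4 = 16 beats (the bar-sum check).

1) 0.0ms=0b +821.918ms=2b
2) 821.918ms=2b +410.959ms=1b
3) 1232.877ms=3b +410.959ms=1b
4) 1643.836ms=4b +1232.877ms=3b
5) 2876.712ms=7b +410.959ms=1b
6) 3287.671ms=8b +821.918ms=2b
7) 4109.589ms=10b +273.973ms=2/3b
8) 4383.562ms=32/3b +273.973ms=2/3b
9) 4657.534ms=34/3b +273.973ms=2/3b
10) 4931.507ms=12b +328.767ms=4/5b
11) 5260.274ms=64/5b +328.767ms=4/5b
12) 5589.041ms=68/5b +328.767ms=4/5b
13) 5917.808ms=72/5b +328.767ms=4/5b
14) 6246.575ms=76/5b +328.767ms=4/5b
Σ=16b of 16 (146bpm 4/4) — PASS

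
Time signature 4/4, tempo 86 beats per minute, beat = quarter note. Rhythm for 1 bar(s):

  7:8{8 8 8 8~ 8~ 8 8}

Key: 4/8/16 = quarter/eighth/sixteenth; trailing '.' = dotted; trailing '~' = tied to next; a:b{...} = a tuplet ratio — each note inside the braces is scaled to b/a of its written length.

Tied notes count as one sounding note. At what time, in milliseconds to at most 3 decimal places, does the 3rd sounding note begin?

1. 0.0ms @ 0 + 398.671ms (4/7)
2. 398.671ms @ 4/7 + 398.671ms (4/7)
3. 797.342ms @ 8/7 + 398.671ms (4/7)
4. 1196.013ms @ 12/7 + 1196.013ms (12/7)
5. 2392.027ms @ 24/7 + 398.671ms (4/7)

note 3 onset = 8/7b = 797.342ms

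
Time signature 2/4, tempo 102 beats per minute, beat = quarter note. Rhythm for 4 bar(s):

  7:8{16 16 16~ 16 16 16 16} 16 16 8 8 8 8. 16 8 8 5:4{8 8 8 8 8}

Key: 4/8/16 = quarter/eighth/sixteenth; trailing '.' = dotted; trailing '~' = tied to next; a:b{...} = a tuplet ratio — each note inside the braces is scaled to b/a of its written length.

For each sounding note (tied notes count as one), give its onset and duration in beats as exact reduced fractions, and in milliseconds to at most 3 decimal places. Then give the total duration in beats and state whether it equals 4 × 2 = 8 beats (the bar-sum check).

1) 0.0ms=0b +168.067ms=2/7b
2) 168.067ms=2/7b +168.067ms=2/7b
3) 336.134ms=4/7b +336.134ms=4/7b
4) 672.269ms=8/7b +168.067ms=2/7b
5) 840.336ms=10/7b +168.067ms=2/7b
6) 1008.403ms=12/7b +168.067ms=2/7b
7) 1176.471ms=2b +147.059ms=1/4b
8) 1323.529ms=9/4b +147.059ms=1/4b
9) 1470.588ms=5/2b +294.118ms=1/2b
10) 1764.706ms=3b +294.118ms=1/2b
11) 2058.824ms=7/2b +294.118ms=1/2b
12) 2352.941ms=4b +441.176ms=3/4b
13) 2794.118ms=19/4b +147.059ms=1/4b
14) 2941.176ms=5b +294.118ms=1/2b
15) 3235.294ms=11/2b +294.118ms=1/2b
16) 3529.412ms=6b +235.294ms=2/5b
17) 3764.706ms=32/5b +235.294ms=2/5b
18) 4000.0ms=34/5b +235.294ms=2/5b
19) 4235.294ms=36/5b +235.294ms=2/5b
20) 4470.588ms=38/5b +235.294ms=2/5b
Σ=8b of 8 (102bpm 2/4) — PASS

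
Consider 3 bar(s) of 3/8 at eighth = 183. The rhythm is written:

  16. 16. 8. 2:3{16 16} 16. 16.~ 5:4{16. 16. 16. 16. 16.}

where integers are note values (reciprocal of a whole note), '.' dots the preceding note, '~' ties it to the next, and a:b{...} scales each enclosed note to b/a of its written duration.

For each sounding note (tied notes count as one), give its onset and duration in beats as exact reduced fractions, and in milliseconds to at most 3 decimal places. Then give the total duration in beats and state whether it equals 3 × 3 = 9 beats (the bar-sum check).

1) 0.0ms=0b +245.902ms=3/4b
2) 245.902ms=3/4b +245.902ms=3/4b
3) 491.803ms=3/2b +491.803ms=3/2b
4) 983.607ms=3b +245.902ms=3/4b
5) 1229.508ms=15/4b +245.902ms=3/4b
6) 1475.41ms=9/2b +245.902ms=3/4b
7) 1721.311ms=21/4b +442.623ms=27/20b
8) 2163.934ms=33/5b +196.721ms=3/5b
9) 2360.656ms=36/5b +196.721ms=3/5b
10) 2557.377ms=39/5b +196.721ms=3/5b
11) 2754.098ms=42/5b +196.721ms=3/5b
Σ=9b of 9 (183bpm 3/8) — PASS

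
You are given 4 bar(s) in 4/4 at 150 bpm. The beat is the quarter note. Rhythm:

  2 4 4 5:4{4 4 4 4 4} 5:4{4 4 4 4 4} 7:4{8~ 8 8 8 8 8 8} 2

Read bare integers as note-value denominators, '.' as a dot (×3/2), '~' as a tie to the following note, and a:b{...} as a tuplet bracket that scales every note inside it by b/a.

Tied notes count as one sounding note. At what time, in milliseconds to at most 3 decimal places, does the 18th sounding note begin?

note 18 onset = 94/7b = 5371.429ms

1. 0.0ms @ 0 + 800.0ms (2)
2. 800.0ms @ 2 + 400.0ms (1)
3. 1200.0ms @ 3 + 400.0ms (1)
4. 1600.0ms @ 4 + 320.0ms (4/5)
5. 1920.0ms @ 24/5 + 320.0ms (4/5)
6. 2240.0ms @ 28/5 + 320.0ms (4/5)
7. 2560.0ms @ 32/5 + 320.0ms (4/5)
8. 2880.0ms @ 36/5 + 320.0ms (4/5)
9. 3200.0ms @ 8 + 320.0ms (4/5)
10. 3520.0ms @ 44/5 + 320.0ms (4/5)
11. 3840.0ms @ 48/5 + 320.0ms (4/5)
12. 4160.0ms @ 52/5 + 320.0ms (4/5)
13. 4480.0ms @ 56/5 + 320.0ms (4/5)
14. 4800.0ms @ 12 + 228.571ms (4/7)
15. 5028.571ms @ 88/7 + 114.286ms (2/7)
16. 5142.857ms @ 90/7 + 114.286ms (2/7)
17. 5257.143ms @ 92/7 + 114.286ms (2/7)
18. 5371.429ms @ 94/7 + 114.286ms (2/7)
19. 5485.714ms @ 96/7 + 114.286ms (2/7)
20. 5600.0ms @ 14 + 800.0ms (2)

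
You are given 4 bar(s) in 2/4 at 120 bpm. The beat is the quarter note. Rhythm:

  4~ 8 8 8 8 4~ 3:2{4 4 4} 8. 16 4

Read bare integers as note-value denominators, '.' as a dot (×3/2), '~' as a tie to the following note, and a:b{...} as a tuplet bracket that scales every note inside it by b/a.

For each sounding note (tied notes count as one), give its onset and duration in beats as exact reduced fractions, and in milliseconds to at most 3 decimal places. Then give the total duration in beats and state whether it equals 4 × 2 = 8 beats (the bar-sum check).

1) 0.0ms=0b +750.0ms=3/2b
2) 750.0ms=3/2b +250.0ms=1/2b
3) 1000.0ms=2b +250.0ms=1/2b
4) 1250.0ms=5/2b +250.0ms=1/2b
5) 1500.0ms=3b +833.333ms=5/3b
6) 2333.333ms=14/3b +333.333ms=2/3b
7) 2666.667ms=16/3b +333.333ms=2/3b
8) 3000.0ms=6b +375.0ms=3/4b
9) 3375.0ms=27/4b +125.0ms=1/4b
10) 3500.0ms=7b +500.0ms=1b
Σ=8b of 8 (120bpm 2/4) — PASS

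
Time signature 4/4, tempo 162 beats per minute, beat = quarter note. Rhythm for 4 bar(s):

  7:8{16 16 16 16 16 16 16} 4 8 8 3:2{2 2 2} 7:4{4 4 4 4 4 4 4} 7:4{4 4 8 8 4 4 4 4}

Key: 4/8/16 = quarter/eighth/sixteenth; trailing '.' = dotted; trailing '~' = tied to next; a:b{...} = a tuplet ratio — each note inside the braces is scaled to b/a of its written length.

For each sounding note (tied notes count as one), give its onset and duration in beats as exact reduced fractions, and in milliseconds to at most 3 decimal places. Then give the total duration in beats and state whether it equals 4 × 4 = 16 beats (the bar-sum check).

1) 0.0ms=0b +105.82ms=2/7b
2) 105.82ms=2/7b +105.82ms=2/7b
3) 211.64ms=4/7b +105.82ms=2/7b
4) 317.46ms=6/7b +105.82ms=2/7b
5) 423.28ms=8/7b +105.82ms=2/7b
6) 529.101ms=10/7b +105.82ms=2/7b
7) 634.921ms=12/7b +105.82ms=2/7b
8) 740.741ms=2b +370.37ms=1b
9) 1111.111ms=3b +185.185ms=1/2b
10) 1296.296ms=7/2b +185.185ms=1/2b
11) 1481.481ms=4b +493.827ms=4/3b
12) 1975.309ms=16/3b +493.827ms=4/3b
13) 2469.136ms=20/3b +493.827ms=4/3b
14) 2962.963ms=8b +211.64ms=4/7b
15) 3174.603ms=60/7b +211.64ms=4/7b
16) 3386.243ms=64/7b +211.64ms=4/7b
17) 3597.884ms=68/7b +211.64ms=4/7b
18) 3809.524ms=72/7b +211.64ms=4/7b
19) 4021.164ms=76/7b +211.64ms=4/7b
20) 4232.804ms=80/7b +211.64ms=4/7b
21) 4444.444ms=12b +211.64ms=4/7b
22) 4656.085ms=88/7b +211.64ms=4/7b
23) 4867.725ms=92/7b +105.82ms=2/7b
24) 4973.545ms=94/7b +105.82ms=2/7b
25) 5079.365ms=96/7b +211.64ms=4/7b
26) 5291.005ms=100/7b +211.64ms=4/7b
27) 5502.646ms=104/7b +211.64ms=4/7b
28) 5714.286ms=108/7b +211.64ms=4/7b
Σ=16b of 16 (162bpm 4/4) — PASS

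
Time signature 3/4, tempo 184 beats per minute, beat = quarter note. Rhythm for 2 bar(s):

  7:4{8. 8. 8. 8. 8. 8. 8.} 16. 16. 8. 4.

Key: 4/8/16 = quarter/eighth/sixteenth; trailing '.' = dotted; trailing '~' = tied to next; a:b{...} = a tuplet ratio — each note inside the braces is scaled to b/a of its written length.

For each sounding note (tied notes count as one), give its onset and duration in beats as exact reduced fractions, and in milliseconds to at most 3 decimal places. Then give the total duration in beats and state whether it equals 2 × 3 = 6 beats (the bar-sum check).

1) 0.0ms=0b +139.752ms=3/7b
2) 139.752ms=3/7b +139.752ms=3/7b
3) 279.503ms=6/7b +139.752ms=3/7b
4) 419.255ms=9/7b +139.752ms=3/7b
5) 559.006ms=12/7b +139.752ms=3/7b
6) 698.758ms=15/7b +139.752ms=3/7b
7) 838.509ms=18/7b +139.752ms=3/7b
8) 978.261ms=3b +122.283ms=3/8b
9) 1100.543ms=27/8b +122.283ms=3/8b
10) 1222.826ms=15/4b +244.565ms=3/4b
11) 1467.391ms=9/2b +489.13ms=3/2b
Σ=6b of 6 (184bpm 3/4) — PASS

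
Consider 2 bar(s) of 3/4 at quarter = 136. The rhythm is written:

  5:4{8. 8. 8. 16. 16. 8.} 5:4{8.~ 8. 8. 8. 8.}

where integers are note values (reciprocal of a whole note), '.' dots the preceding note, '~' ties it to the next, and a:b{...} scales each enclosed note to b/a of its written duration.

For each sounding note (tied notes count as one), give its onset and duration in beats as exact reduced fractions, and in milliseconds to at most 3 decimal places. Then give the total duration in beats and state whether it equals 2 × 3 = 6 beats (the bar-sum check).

1) 0.0ms=0b +264.706ms=3/5b
2) 264.706ms=3/5b +264.706ms=3/5b
3) 529.412ms=6/5b +264.706ms=3/5b
4) 794.118ms=9/5b +132.353ms=3/10b
5) 926.471ms=21/10b +132.353ms=3/10b
6) 1058.824ms=12/5b +264.706ms=3/5b
7) 1323.529ms=3b +529.412ms=6/5b
8) 1852.941ms=21/5b +264.706ms=3/5b
9) 2117.647ms=24/5b +264.706ms=3/5b
10) 2382.353ms=27/5b +264.706ms=3/5b
Σ=6b of 6 (136bpm 3/4) — PASS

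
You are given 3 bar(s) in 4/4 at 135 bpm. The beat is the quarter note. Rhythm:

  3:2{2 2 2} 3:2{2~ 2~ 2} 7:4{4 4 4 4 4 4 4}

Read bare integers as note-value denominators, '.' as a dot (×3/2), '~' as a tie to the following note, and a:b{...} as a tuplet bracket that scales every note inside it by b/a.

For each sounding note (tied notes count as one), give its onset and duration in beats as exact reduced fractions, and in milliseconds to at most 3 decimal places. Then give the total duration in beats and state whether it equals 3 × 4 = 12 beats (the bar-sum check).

1) 0.0ms=0b +592.593ms=4/3b
2) 592.593ms=4/3b +592.593ms=4/3b
3) 1185.185ms=8/3b +592.593ms=4/3b
4) 1777.778ms=4b +1777.778ms=4b
5) 3555.556ms=8b +253.968ms=4/7b
6) 3809.524ms=60/7b +253.968ms=4/7b
7) 4063.492ms=64/7b +253.968ms=4/7b
8) 4317.46ms=68/7b +253.968ms=4/7b
9) 4571.429ms=72/7b +253.968ms=4/7b
10) 4825.397ms=76/7b +253.968ms=4/7b
11) 5079.365ms=80/7b +253.968ms=4/7b
Σ=12b of 12 (135bpm 4/4) — PASS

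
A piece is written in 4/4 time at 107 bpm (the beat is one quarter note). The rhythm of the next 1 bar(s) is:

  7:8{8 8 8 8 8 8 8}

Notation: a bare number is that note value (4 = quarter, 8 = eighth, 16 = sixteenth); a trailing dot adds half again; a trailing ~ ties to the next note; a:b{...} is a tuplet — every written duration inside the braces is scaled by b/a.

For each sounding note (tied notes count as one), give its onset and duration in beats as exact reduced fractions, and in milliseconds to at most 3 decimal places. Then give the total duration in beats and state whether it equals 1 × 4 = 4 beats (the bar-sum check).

1) 0.0ms=0b +320.427ms=4/7b
2) 320.427ms=4/7b +320.427ms=4/7b
3) 640.854ms=8/7b +320.427ms=4/7b
4) 961.282ms=12/7b +320.427ms=4/7b
5) 1281.709ms=16/7b +320.427ms=4/7b
6) 1602.136ms=20/7b +320.427ms=4/7b
7) 1922.563ms=24/7b +320.427ms=4/7b
Σ=4b of 4 (107bpm 4/4) — PASS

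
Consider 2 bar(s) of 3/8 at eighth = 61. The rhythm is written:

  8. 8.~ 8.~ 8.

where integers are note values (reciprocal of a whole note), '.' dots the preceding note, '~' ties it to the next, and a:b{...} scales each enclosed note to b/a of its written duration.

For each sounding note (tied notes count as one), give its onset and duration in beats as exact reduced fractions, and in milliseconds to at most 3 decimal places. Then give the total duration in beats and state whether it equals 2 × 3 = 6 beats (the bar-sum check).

1) 0.0ms=0b +1475.41ms=3/2b
2) 1475.41ms=3/2b +4426.23ms=9/2b
Σ=6b of 6 (61bpm 3/8) — PASS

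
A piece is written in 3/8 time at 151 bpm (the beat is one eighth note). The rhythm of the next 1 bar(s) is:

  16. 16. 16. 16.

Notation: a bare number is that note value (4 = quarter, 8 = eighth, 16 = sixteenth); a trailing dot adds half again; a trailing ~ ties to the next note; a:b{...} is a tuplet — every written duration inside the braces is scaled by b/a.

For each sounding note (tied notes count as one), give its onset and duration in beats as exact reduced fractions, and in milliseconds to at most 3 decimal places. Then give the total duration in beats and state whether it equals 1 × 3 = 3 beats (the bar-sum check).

1) 0.0ms=0b +298.013ms=3/4b
2) 298.013ms=3/4b +298.013ms=3/4b
3) 596.026ms=3/2b +298.013ms=3/4b
4) 894.04ms=9/4b +298.013ms=3/4b
Σ=3b of 3 (151bpm 3/8) — PASS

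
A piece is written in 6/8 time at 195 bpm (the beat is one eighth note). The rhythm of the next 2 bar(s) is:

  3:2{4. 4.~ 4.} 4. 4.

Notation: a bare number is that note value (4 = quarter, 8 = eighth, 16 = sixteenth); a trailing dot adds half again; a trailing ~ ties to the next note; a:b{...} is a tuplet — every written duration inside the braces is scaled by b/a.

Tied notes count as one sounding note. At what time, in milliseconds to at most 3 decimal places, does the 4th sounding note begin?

note 4 onset = 9b = 2769.231ms

1. 0.0ms @ 0 + 615.385ms (2)
2. 615.385ms @ 2 + 1230.769ms (4)
3. 1846.154ms @ 6 + 923.077ms (3)
4. 2769.231ms @ 9 + 923.077ms (3)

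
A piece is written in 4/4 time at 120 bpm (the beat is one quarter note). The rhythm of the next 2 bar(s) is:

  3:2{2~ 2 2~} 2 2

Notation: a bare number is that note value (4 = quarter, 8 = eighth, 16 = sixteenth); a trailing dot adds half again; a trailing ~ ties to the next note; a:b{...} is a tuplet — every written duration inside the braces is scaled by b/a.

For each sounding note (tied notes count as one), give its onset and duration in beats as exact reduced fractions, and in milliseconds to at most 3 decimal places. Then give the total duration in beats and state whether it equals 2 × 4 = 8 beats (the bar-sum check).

1) 0.0ms=0b +1333.333ms=8/3b
2) 1333.333ms=8/3b +1666.667ms=10/3b
3) 3000.0ms=6b +1000.0ms=2b
Σ=8b of 8 (120bpm 4/4) — PASS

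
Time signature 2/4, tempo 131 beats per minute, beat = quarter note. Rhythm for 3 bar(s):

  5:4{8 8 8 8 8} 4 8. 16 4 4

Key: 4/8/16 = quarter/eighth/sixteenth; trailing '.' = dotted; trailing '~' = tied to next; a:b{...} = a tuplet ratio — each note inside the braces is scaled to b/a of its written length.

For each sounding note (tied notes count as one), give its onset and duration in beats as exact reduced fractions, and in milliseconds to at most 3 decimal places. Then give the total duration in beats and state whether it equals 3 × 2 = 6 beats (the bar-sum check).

1) 0.0ms=0b +183.206ms=2/5b
2) 183.206ms=2/5b +183.206ms=2/5b
3) 366.412ms=4/5b +183.206ms=2/5b
4) 549.618ms=6/5b +183.206ms=2/5b
5) 732.824ms=8/5b +183.206ms=2/5b
6) 916.031ms=2b +458.015ms=1b
7) 1374.046ms=3b +343.511ms=3/4b
8) 1717.557ms=15/4b +114.504ms=1/4b
9) 1832.061ms=4b +458.015ms=1b
10) 2290.076ms=5b +458.015ms=1b
Σ=6b of 6 (131bpm 2/4) — PASS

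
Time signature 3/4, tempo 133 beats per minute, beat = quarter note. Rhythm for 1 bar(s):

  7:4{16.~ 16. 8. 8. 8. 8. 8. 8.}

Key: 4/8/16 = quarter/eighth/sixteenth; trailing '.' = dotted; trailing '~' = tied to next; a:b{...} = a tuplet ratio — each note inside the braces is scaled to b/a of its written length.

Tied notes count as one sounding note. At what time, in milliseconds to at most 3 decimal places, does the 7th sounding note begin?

note 7 onset = 18/7b = 1160.043ms

1. 0.0ms @ 0 + 193.34ms (3/7)
2. 193.34ms @ 3/7 + 193.34ms (3/7)
3. 386.681ms @ 6/7 + 193.34ms (3/7)
4. 580.021ms @ 9/7 + 193.34ms (3/7)
5. 773.362ms @ 12/7 + 193.34ms (3/7)
6. 966.702ms @ 15/7 + 193.34ms (3/7)
7. 1160.043ms @ 18/7 + 193.34ms (3/7)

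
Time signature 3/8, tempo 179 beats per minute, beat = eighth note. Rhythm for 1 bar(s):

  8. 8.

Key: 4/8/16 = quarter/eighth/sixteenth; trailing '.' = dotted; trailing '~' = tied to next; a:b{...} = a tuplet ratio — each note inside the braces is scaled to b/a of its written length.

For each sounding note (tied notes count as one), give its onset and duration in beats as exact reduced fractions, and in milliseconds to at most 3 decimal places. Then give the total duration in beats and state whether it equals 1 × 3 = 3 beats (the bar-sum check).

1) 0.0ms=0b +502.793ms=3/2b
2) 502.793ms=3/2b +502.793ms=3/2b
Σ=3b of 3 (179bpm 3/8) — PASS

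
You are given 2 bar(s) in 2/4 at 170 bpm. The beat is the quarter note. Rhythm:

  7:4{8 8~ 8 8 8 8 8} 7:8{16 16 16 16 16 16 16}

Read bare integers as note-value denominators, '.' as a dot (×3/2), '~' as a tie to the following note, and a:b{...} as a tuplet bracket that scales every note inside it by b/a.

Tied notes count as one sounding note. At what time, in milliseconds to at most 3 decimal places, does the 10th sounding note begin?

note 10 onset = 20/7b = 1008.403ms

1. 0.0ms @ 0 + 100.84ms (2/7)
2. 100.84ms @ 2/7 + 201.681ms (4/7)
3. 302.521ms @ 6/7 + 100.84ms (2/7)
4. 403.361ms @ 8/7 + 100.84ms (2/7)
5. 504.202ms @ 10/7 + 100.84ms (2/7)
6. 605.042ms @ 12/7 + 100.84ms (2/7)
7. 705.882ms @ 2 + 100.84ms (2/7)
8. 806.723ms @ 16/7 + 100.84ms (2/7)
9. 907.563ms @ 18/7 + 100.84ms (2/7)
10. 1008.403ms @ 20/7 + 100.84ms (2/7)
11. 1109.244ms @ 22/7 + 100.84ms (2/7)
12. 1210.084ms @ 24/7 + 100.84ms (2/7)
13. 1310.924ms @ 26/7 + 100.84ms (2/7)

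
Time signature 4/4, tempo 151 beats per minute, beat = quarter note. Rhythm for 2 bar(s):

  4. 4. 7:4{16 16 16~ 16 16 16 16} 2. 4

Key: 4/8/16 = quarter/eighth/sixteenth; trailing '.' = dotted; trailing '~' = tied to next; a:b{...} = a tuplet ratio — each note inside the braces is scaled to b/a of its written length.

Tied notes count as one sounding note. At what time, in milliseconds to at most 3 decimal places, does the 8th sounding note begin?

note 8 onset = 27/7b = 1532.64ms

1. 0.0ms @ 0 + 596.026ms (3/2)
2. 596.026ms @ 3/2 + 596.026ms (3/2)
3. 1192.053ms @ 3 + 56.764ms (1/7)
4. 1248.817ms @ 22/7 + 56.764ms (1/7)
5. 1305.582ms @ 23/7 + 113.529ms (2/7)
6. 1419.111ms @ 25/7 + 56.764ms (1/7)
7. 1475.875ms @ 26/7 + 56.764ms (1/7)
8. 1532.64ms @ 27/7 + 56.764ms (1/7)
9. 1589.404ms @ 4 + 1192.053ms (3)
10. 2781.457ms @ 7 + 397.351ms (1)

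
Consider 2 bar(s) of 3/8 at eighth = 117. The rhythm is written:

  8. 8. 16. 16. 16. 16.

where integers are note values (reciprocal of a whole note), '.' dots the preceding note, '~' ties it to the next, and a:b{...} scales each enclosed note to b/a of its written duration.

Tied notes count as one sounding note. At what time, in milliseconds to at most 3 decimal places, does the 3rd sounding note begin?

1. 0.0ms @ 0 + 769.231ms (3/2)
2. 769.231ms @ 3/2 + 769.231ms (3/2)
3. 1538.462ms @ 3 + 384.615ms (3/4)
4. 1923.077ms @ 15/4 + 384.615ms (3/4)
5. 2307.692ms @ 9/2 + 384.615ms (3/4)
6. 2692.308ms @ 21/4 + 384.615ms (3/4)

note 3 onset = 3b = 1538.462ms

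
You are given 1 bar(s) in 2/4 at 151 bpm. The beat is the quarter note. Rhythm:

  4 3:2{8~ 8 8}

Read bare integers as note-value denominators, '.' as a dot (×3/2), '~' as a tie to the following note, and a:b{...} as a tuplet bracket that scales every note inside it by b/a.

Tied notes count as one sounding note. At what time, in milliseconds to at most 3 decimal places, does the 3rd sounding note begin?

note 3 onset = 5/3b = 662.252ms

1. 0.0ms @ 0 + 397.351ms (1)
2. 397.351ms @ 1 + 264.901ms (2/3)
3. 662.252ms @ 5/3 + 132.45ms (1/3)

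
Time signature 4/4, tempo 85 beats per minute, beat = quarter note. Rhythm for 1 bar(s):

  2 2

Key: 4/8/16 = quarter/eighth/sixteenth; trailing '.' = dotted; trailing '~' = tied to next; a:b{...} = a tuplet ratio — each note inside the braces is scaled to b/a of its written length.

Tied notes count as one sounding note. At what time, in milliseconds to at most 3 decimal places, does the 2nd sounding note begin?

note 2 onset = 2b = 1411.765ms

1. 0.0ms @ 0 + 1411.765ms (2)
2. 1411.765ms @ 2 + 1411.765ms (2)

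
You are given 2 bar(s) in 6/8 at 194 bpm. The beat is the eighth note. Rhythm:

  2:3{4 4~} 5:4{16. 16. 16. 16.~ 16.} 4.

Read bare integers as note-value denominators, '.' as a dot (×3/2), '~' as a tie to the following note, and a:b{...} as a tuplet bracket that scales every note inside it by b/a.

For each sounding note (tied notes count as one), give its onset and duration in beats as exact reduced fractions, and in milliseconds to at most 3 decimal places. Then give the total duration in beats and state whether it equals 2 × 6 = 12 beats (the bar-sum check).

1) 0.0ms=0b +927.835ms=3b
2) 927.835ms=3b +1113.402ms=18/5b
3) 2041.237ms=33/5b +185.567ms=3/5b
4) 2226.804ms=36/5b +185.567ms=3/5b
5) 2412.371ms=39/5b +371.134ms=6/5b
6) 2783.505ms=9b +927.835ms=3b
Σ=12b of 12 (194bpm 6/8) — PASS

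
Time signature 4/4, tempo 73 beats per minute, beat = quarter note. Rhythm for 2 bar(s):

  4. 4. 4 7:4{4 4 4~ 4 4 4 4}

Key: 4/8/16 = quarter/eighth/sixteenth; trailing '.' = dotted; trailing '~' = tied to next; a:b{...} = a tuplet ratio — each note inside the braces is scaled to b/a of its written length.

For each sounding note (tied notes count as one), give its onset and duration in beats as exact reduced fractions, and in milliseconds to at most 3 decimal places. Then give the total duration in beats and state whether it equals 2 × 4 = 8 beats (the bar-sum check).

1) 0.0ms=0b +1232.877ms=3/2b
2) 1232.877ms=3/2b +1232.877ms=3/2b
3) 2465.753ms=3b +821.918ms=1b
4) 3287.671ms=4b +469.667ms=4/7b
5) 3757.339ms=32/7b +469.667ms=4/7b
6) 4227.006ms=36/7b +939.335ms=8/7b
7) 5166.341ms=44/7b +469.667ms=4/7b
8) 5636.008ms=48/7b +469.667ms=4/7b
9) 6105.675ms=52/7b +469.667ms=4/7b
Σ=8b of 8 (73bpm 4/4) — PASS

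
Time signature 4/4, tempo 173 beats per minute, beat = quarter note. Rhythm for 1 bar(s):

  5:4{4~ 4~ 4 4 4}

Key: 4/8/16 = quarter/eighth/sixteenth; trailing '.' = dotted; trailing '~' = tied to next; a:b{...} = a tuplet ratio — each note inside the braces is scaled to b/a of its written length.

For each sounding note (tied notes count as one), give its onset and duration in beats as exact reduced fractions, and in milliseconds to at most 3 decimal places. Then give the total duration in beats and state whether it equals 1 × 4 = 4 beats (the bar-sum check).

1) 0.0ms=0b +832.37ms=12/5b
2) 832.37ms=12/5b +277.457ms=4/5b
3) 1109.827ms=16/5b +277.457ms=4/5b
Σ=4b of 4 (173bpm 4/4) — PASS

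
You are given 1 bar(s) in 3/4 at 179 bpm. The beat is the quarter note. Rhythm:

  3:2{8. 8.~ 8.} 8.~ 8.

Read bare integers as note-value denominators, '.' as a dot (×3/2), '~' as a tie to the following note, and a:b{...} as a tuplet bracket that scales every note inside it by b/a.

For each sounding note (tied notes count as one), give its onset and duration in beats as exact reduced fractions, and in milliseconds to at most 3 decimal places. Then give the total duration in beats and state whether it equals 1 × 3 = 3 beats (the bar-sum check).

1) 0.0ms=0b +167.598ms=1/2b
2) 167.598ms=1/2b +335.196ms=1b
3) 502.793ms=3/2b +502.793ms=3/2b
Σ=3b of 3 (179bpm 3/4) — PASS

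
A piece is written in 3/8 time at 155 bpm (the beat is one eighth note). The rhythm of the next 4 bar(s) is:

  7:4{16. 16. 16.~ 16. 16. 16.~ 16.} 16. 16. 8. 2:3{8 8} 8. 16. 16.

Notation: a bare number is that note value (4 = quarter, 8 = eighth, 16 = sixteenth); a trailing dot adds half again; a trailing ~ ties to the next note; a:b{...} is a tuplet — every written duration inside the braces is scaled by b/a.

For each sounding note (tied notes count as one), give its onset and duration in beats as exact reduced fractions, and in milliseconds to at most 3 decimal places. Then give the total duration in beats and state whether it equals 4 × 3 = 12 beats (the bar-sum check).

1) 0.0ms=0b +165.899ms=3/7b
2) 165.899ms=3/7b +165.899ms=3/7b
3) 331.797ms=6/7b +331.797ms=6/7b
4) 663.594ms=12/7b +165.899ms=3/7b
5) 829.493ms=15/7b +331.797ms=6/7b
6) 1161.29ms=3b +290.323ms=3/4b
7) 1451.613ms=15/4b +290.323ms=3/4b
8) 1741.935ms=9/2b +580.645ms=3/2b
9) 2322.581ms=6b +580.645ms=3/2b
10) 2903.226ms=15/2b +580.645ms=3/2b
11) 3483.871ms=9b +580.645ms=3/2b
12) 4064.516ms=21/2b +290.323ms=3/4b
13) 4354.839ms=45/4b +290.323ms=3/4b
Σ=12b of 12 (155bpm 3/8) — PASS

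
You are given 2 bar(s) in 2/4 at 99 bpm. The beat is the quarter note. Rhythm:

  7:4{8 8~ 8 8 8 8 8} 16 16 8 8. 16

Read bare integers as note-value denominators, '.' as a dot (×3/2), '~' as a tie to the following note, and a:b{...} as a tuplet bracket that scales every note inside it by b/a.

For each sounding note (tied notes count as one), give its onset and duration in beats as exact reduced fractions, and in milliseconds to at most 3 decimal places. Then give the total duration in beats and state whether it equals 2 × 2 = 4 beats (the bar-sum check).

1) 0.0ms=0b +173.16ms=2/7b
2) 173.16ms=2/7b +346.32ms=4/7b
3) 519.481ms=6/7b +173.16ms=2/7b
4) 692.641ms=8/7b +173.16ms=2/7b
5) 865.801ms=10/7b +173.16ms=2/7b
6) 1038.961ms=12/7b +173.16ms=2/7b
7) 1212.121ms=2b +151.515ms=1/4b
8) 1363.636ms=9/4b +151.515ms=1/4b
9) 1515.152ms=5/2b +303.03ms=1/2b
10) 1818.182ms=3b +454.545ms=3/4b
11) 2272.727ms=15/4b +151.515ms=1/4b
Σ=4b of 4 (99bpm 2/4) — PASS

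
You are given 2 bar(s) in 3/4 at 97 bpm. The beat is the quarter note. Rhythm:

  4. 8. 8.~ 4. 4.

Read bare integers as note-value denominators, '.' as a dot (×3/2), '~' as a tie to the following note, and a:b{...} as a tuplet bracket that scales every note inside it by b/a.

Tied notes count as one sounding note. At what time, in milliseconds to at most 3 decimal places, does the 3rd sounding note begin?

1. 0.0ms @ 0 + 927.835ms (3/2)
2. 927.835ms @ 3/2 + 463.918ms (3/4)
3. 1391.753ms @ 9/4 + 1391.753ms (9/4)
4. 2783.505ms @ 9/2 + 927.835ms (3/2)

note 3 onset = 9/4b = 1391.753ms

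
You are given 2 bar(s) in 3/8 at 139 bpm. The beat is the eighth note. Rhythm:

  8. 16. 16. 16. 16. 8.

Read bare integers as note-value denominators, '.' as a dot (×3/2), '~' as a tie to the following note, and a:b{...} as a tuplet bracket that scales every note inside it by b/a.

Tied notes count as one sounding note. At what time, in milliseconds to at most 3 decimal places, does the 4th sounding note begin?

1. 0.0ms @ 0 + 647.482ms (3/2)
2. 647.482ms @ 3/2 + 323.741ms (3/4)
3. 971.223ms @ 9/4 + 323.741ms (3/4)
4. 1294.964ms @ 3 + 323.741ms (3/4)
5. 1618.705ms @ 15/4 + 323.741ms (3/4)
6. 1942.446ms @ 9/2 + 647.482ms (3/2)

note 4 onset = 3b = 1294.964ms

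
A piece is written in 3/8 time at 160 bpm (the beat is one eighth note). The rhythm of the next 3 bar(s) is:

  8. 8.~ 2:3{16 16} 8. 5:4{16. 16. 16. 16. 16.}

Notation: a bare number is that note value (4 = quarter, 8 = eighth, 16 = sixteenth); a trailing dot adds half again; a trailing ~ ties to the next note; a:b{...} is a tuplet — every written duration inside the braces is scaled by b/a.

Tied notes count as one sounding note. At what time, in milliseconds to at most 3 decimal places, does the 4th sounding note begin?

1. 0.0ms @ 0 + 562.5ms (3/2)
2. 562.5ms @ 3/2 + 843.75ms (9/4)
3. 1406.25ms @ 15/4 + 281.25ms (3/4)
4. 1687.5ms @ 9/2 + 562.5ms (3/2)
5. 2250.0ms @ 6 + 225.0ms (3/5)
6. 2475.0ms @ 33/5 + 225.0ms (3/5)
7. 2700.0ms @ 36/5 + 225.0ms (3/5)
8. 2925.0ms @ 39/5 + 225.0ms (3/5)
9. 3150.0ms @ 42/5 + 225.0ms (3/5)

note 4 onset = 9/2b = 1687.5ms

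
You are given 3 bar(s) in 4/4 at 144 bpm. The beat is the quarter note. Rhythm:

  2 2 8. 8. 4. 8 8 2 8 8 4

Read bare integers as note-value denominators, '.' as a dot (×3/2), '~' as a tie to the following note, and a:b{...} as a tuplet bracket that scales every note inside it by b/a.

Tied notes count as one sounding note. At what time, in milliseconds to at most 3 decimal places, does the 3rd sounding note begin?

note 3 onset = 4b = 1666.667ms

1. 0.0ms @ 0 + 833.333ms (2)
2. 833.333ms @ 2 + 833.333ms (2)
3. 1666.667ms @ 4 + 312.5ms (3/4)
4. 1979.167ms @ 19/4 + 312.5ms (3/4)
5. 2291.667ms @ 11/2 + 625.0ms (3/2)
6. 2916.667ms @ 7 + 208.333ms (1/2)
7. 3125.0ms @ 15/2 + 208.333ms (1/2)
8. 3333.333ms @ 8 + 833.333ms (2)
9. 4166.667ms @ 10 + 208.333ms (1/2)
10. 4375.0ms @ 21/2 + 208.333ms (1/2)
11. 4583.333ms @ 11 + 416.667ms (1)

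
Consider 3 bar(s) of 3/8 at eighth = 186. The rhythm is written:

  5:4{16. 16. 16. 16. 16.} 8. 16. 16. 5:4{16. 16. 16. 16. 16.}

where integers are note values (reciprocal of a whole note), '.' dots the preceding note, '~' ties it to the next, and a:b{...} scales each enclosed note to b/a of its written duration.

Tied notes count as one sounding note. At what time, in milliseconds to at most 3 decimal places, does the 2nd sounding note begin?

1. 0.0ms @ 0 + 193.548ms (3/5)
2. 193.548ms @ 3/5 + 193.548ms (3/5)
3. 387.097ms @ 6/5 + 193.548ms (3/5)
4. 580.645ms @ 9/5 + 193.548ms (3/5)
5. 774.194ms @ 12/5 + 193.548ms (3/5)
6. 967.742ms @ 3 + 483.871ms (3/2)
7. 1451.613ms @ 9/2 + 241.935ms (3/4)
8. 1693.548ms @ 21/4 + 241.935ms (3/4)
9. 1935.484ms @ 6 + 193.548ms (3/5)
10. 2129.032ms @ 33/5 + 193.548ms (3/5)
11. 2322.581ms @ 36/5 + 193.548ms (3/5)
12. 2516.129ms @ 39/5 + 193.548ms (3/5)
13. 2709.677ms @ 42/5 + 193.548ms (3/5)

note 2 onset = 3/5b = 193.548ms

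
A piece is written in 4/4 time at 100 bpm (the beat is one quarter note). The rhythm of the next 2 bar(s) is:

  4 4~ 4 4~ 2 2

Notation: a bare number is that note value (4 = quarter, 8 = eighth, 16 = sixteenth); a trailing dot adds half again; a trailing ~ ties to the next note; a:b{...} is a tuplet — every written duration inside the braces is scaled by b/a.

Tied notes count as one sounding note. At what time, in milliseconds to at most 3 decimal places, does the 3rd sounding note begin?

note 3 onset = 3b = 1800.0ms

1. 0.0ms @ 0 + 600.0ms (1)
2. 600.0ms @ 1 + 1200.0ms (2)
3. 1800.0ms @ 3 + 1800.0ms (3)
4. 3600.0ms @ 6 + 1200.0ms (2)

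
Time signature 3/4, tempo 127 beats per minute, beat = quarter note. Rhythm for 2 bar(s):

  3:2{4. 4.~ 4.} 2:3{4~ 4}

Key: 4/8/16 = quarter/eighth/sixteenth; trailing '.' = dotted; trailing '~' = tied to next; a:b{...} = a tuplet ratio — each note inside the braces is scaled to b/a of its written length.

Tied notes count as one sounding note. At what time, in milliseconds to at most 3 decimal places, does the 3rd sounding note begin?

note 3 onset = 3b = 1417.323ms

1. 0.0ms @ 0 + 472.441ms (1)
2. 472.441ms @ 1 + 944.882ms (2)
3. 1417.323ms @ 3 + 1417.323ms (3)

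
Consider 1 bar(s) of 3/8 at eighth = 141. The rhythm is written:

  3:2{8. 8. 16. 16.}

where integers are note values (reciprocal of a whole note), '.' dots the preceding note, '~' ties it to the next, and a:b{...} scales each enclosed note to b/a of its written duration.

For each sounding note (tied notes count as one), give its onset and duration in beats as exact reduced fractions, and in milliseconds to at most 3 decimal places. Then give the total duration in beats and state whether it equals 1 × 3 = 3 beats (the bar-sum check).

1) 0.0ms=0b +425.532ms=1b
2) 425.532ms=1b +425.532ms=1b
3) 851.064ms=2b +212.766ms=1/2b
4) 1063.83ms=5/2b +212.766ms=1/2b
Σ=3b of 3 (141bpm 3/8) — PASS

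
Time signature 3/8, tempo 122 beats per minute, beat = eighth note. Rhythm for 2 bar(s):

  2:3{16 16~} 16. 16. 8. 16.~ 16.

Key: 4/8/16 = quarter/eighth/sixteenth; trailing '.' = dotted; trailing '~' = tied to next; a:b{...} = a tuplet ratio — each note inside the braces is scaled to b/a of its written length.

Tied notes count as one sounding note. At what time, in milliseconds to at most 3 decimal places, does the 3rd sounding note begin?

note 3 onset = 9/4b = 1106.557ms

1. 0.0ms @ 0 + 368.852ms (3/4)
2. 368.852ms @ 3/4 + 737.705ms (3/2)
3. 1106.557ms @ 9/4 + 368.852ms (3/4)
4. 1475.41ms @ 3 + 737.705ms (3/2)
5. 2213.115ms @ 9/2 + 737.705ms (3/2)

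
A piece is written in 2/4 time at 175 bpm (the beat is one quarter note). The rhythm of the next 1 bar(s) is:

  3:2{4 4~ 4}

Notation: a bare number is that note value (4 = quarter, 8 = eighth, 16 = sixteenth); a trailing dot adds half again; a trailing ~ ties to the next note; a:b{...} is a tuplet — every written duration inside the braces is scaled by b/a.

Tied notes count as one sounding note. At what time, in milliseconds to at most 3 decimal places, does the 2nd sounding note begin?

note 2 onset = 2/3b = 228.571ms

1. 0.0ms @ 0 + 228.571ms (2/3)
2. 228.571ms @ 2/3 + 457.143ms (4/3)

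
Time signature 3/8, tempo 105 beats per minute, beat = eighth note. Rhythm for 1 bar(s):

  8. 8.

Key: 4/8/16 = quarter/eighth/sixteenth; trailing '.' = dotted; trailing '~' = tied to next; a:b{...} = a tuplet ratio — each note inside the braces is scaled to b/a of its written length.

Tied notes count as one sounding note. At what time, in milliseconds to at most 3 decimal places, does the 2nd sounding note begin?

1. 0.0ms @ 0 + 857.143ms (3/2)
2. 857.143ms @ 3/2 + 857.143ms (3/2)

note 2 onset = 3/2b = 857.143ms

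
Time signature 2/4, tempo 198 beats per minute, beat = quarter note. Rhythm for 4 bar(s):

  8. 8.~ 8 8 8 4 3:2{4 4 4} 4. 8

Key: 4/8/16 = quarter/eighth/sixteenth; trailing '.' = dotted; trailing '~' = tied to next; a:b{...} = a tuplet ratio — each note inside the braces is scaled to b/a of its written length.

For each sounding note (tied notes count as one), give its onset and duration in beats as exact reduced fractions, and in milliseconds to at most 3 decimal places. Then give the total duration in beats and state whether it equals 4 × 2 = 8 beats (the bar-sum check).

1) 0.0ms=0b +227.273ms=3/4b
2) 227.273ms=3/4b +378.788ms=5/4b
3) 606.061ms=2b +151.515ms=1/2b
4) 757.576ms=5/2b +151.515ms=1/2b
5) 909.091ms=3b +303.03ms=1b
6) 1212.121ms=4b +202.02ms=2/3b
7) 1414.141ms=14/3b +202.02ms=2/3b
8) 1616.162ms=16/3b +202.02ms=2/3b
9) 1818.182ms=6b +454.545ms=3/2b
10) 2272.727ms=15/2b +151.515ms=1/2b
Σ=8b of 8 (198bpm 2/4) — PASS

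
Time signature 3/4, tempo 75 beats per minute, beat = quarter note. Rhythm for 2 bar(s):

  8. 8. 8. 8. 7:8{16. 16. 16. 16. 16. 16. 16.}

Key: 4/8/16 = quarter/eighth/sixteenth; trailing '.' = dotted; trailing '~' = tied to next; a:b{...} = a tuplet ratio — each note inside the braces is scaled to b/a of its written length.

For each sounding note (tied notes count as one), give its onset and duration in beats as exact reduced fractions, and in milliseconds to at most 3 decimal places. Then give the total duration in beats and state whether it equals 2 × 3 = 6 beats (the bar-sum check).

1) 0.0ms=0b +600.0ms=3/4b
2) 600.0ms=3/4b +600.0ms=3/4b
3) 1200.0ms=3/2b +600.0ms=3/4b
4) 1800.0ms=9/4b +600.0ms=3/4b
5) 2400.0ms=3b +342.857ms=3/7b
6) 2742.857ms=24/7b +342.857ms=3/7b
7) 3085.714ms=27/7b +342.857ms=3/7b
8) 3428.571ms=30/7b +342.857ms=3/7b
9) 3771.429ms=33/7b +342.857ms=3/7b
10) 4114.286ms=36/7b +342.857ms=3/7b
11) 4457.143ms=39/7b +342.857ms=3/7b
Σ=6b of 6 (75bpm 3/4) — PASS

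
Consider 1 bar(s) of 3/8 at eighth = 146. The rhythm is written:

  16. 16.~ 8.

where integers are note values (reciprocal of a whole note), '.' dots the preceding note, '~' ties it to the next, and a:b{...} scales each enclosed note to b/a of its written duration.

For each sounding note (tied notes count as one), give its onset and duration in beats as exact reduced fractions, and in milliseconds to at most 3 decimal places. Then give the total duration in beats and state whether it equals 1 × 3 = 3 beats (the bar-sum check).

1) 0.0ms=0b +308.219ms=3/4b
2) 308.219ms=3/4b +924.658ms=9/4b
Σ=3b of 3 (146bpm 3/8) — PASS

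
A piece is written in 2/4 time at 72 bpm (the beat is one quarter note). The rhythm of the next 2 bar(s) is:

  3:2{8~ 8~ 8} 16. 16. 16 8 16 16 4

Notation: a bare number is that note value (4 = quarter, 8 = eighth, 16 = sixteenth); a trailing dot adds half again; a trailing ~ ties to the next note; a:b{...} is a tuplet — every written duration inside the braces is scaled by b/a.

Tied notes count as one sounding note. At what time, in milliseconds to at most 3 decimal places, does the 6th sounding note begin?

1. 0.0ms @ 0 + 833.333ms (1)
2. 833.333ms @ 1 + 312.5ms (3/8)
3. 1145.833ms @ 11/8 + 312.5ms (3/8)
4. 1458.333ms @ 7/4 + 208.333ms (1/4)
5. 1666.667ms @ 2 + 416.667ms (1/2)
6. 2083.333ms @ 5/2 + 208.333ms (1/4)
7. 2291.667ms @ 11/4 + 208.333ms (1/4)
8. 2500.0ms @ 3 + 833.333ms (1)

note 6 onset = 5/2b = 2083.333ms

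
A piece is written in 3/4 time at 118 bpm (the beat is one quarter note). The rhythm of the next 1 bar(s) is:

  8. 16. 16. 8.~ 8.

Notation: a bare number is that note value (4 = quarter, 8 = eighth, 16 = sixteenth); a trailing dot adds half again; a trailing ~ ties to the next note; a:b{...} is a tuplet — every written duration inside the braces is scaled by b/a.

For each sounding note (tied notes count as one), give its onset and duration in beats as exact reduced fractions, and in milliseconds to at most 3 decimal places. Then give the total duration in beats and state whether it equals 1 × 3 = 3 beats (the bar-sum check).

1) 0.0ms=0b +381.356ms=3/4b
2) 381.356ms=3/4b +190.678ms=3/8b
3) 572.034ms=9/8b +190.678ms=3/8b
4) 762.712ms=3/2b +762.712ms=3/2b
Σ=3b of 3 (118bpm 3/4) — PASS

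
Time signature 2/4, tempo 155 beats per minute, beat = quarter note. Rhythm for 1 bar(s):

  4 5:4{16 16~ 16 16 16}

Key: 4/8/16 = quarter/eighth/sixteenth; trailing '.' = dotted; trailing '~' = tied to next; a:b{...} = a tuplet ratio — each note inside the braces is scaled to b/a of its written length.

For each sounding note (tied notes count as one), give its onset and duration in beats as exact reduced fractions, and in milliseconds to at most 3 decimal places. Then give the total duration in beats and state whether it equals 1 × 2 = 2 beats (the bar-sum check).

1) 0.0ms=0b +387.097ms=1b
2) 387.097ms=1b +77.419ms=1/5b
3) 464.516ms=6/5b +154.839ms=2/5b
4) 619.355ms=8/5b +77.419ms=1/5b
5) 696.774ms=9/5b +77.419ms=1/5b
Σ=2b of 2 (155bpm 2/4) — PASS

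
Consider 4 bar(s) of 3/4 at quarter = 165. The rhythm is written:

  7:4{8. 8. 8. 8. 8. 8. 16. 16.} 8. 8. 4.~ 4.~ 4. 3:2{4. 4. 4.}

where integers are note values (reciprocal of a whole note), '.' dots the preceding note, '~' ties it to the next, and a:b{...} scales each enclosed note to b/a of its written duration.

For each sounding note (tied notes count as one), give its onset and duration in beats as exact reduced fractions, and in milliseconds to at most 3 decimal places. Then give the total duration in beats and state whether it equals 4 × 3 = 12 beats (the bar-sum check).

1) 0.0ms=0b +155.844ms=3/7b
2) 155.844ms=3/7b +155.844ms=3/7b
3) 311.688ms=6/7b +155.844ms=3/7b
4) 467.532ms=9/7b +155.844ms=3/7b
5) 623.377ms=12/7b +155.844ms=3/7b
6) 779.221ms=15/7b +155.844ms=3/7b
7) 935.065ms=18/7b +77.922ms=3/14b
8) 1012.987ms=39/14b +77.922ms=3/14b
9) 1090.909ms=3b +272.727ms=3/4b
10) 1363.636ms=15/4b +272.727ms=3/4b
11) 1636.364ms=9/2b +1636.364ms=9/2b
12) 3272.727ms=9b +363.636ms=1b
13) 3636.364ms=10b +363.636ms=1b
14) 4000.0ms=11b +363.636ms=1b
Σ=12b of 12 (165bpm 3/4) — PASS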